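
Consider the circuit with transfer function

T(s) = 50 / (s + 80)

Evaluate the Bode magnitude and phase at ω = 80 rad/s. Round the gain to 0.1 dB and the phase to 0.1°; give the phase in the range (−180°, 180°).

Substitute s = j80:
Numerator: 50 = 50 + j0
Denominator: (j80) + 80 = 80 + j80
|N| = √(50² + 0²) ≈ 50, ∠N ≈ 0.00°
|D| = √(80² + 80²) ≈ 113.14, ∠D ≈ 45.00°
|T| = 50 / 113.14 ≈ 0.44193
Gain = 20 log₁₀(0.44193) ≈ -7.09 dB
∠T = 0.00° − 45.00° = -45.00°

-7.1 dB, -45.0°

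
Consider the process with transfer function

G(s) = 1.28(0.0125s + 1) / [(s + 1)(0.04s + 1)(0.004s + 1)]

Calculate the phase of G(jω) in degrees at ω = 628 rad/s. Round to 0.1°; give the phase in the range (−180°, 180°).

At ω = 628 rad/s:
zero (1 + j628·0.0125) = 1 + j7.85 → |·| ≈ 7.9134, ∠ ≈ 82.74°
pole (1 + j628·1) = 1 + j628 → |·| ≈ 628, ∠ ≈ 89.91°
pole (1 + j628·0.04) = 1 + j25.12 → |·| ≈ 25.14, ∠ ≈ 87.72°
pole (1 + j628·0.004) = 1 + j2.512 → |·| ≈ 2.7037, ∠ ≈ 68.29°
∠G = (82.74°) − (89.91° + 87.72° + 68.29°) = -163.18°

-163.2°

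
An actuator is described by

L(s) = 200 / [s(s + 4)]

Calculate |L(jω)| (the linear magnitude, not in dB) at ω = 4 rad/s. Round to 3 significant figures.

8.84

At s = jω = j4:
pole (s+4): 4 + j4 → |·| = √(4²+4²) = √32 ≈ 5.6569, ∠ = arctan(4/4) ≈ 45.00°
pole at origin: |s| = 4, ∠ = 90.00° (in denominator)
|L| = 200 / 22.628 ≈ 8.8386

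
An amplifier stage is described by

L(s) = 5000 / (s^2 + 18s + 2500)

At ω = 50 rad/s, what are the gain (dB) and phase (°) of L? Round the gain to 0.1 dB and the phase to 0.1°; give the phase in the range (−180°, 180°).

14.9 dB, -90.0°

At s = jω = j50:
quadratic: (j50)² + 18·j50 + 2500 = 0 + j900 → |·| ≈ 900, ∠ ≈ 90.00°
|L| = 5000 / 900 ≈ 5.5556
Gain = 20 log₁₀(5.5556) ≈ 14.89 dB
∠L = 0.00° − 90.00° = -90.00°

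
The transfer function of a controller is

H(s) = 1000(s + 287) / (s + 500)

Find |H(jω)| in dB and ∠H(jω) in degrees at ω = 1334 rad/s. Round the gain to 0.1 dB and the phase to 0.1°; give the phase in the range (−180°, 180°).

59.6 dB, 8.4°

At s = jω = j1334:
zero (s+287): 287 + j1334 → |·| = √(287²+1334²) = √1861925 ≈ 1364.5, ∠ = arctan(1334/287) ≈ 77.86°
pole (s+500): 500 + j1334 → |·| = √(500²+1334²) = √2029556 ≈ 1424.6, ∠ = arctan(1334/500) ≈ 69.45°
|H| = 1000 · 1364.5 / 1424.6 ≈ 957.81
Gain = 20 log₁₀(957.81) ≈ 59.63 dB
∠H = 77.86° − 69.45° = 8.41°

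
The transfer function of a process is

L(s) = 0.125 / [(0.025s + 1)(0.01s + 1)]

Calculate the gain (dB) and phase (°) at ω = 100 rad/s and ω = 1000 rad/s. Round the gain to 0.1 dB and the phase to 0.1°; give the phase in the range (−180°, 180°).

ω = 100: -29.7 dB, -113.2°; ω = 1000: -66.1 dB, -172.0°

At ω = 100 rad/s:
pole (1 + j100·0.025) = 1 + j2.5 → |·| ≈ 2.6926, ∠ ≈ 68.20°
pole (1 + j100·0.01) = 1 + j1 → |·| ≈ 1.4142, ∠ ≈ 45.00°
|L| = 0.125 · 1 / (2.6926 · 1.4142) ≈ 0.032827
Gain = 20 log₁₀(0.032827) ≈ -29.68 dB
∠L = (0°) − (68.20° + 45.00°) = -113.20°

At ω = 1000 rad/s:
pole (1 + j1000·0.025) = 1 + j25 → |·| ≈ 25.02, ∠ ≈ 87.71°
pole (1 + j1000·0.01) = 1 + j10 → |·| ≈ 10.05, ∠ ≈ 84.29°
|L| = 0.125 · 1 / (25.02 · 10.05) ≈ 0.00049711
Gain = 20 log₁₀(0.00049711) ≈ -66.07 dB
∠L = (0°) − (87.71° + 84.29°) = -172.00°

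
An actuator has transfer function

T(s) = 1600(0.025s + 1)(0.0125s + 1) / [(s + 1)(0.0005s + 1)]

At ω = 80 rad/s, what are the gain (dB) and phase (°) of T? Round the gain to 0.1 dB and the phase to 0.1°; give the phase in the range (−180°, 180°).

36.0 dB, 16.9°

At ω = 80 rad/s:
zero (1 + j80·0.025) = 1 + j2 → |·| ≈ 2.2361, ∠ ≈ 63.43°
zero (1 + j80·0.0125) = 1 + j1 → |·| ≈ 1.4142, ∠ ≈ 45.00°
pole (1 + j80·1) = 1 + j80 → |·| ≈ 80.006, ∠ ≈ 89.28°
pole (1 + j80·0.0005) = 1 + j0.04 → |·| ≈ 1.0008, ∠ ≈ 2.29°
|T| = 1600 · 2.2361 · 1.4142 / (80.006 · 1.0008) ≈ 63.191
Gain = 20 log₁₀(63.191) ≈ 36.01 dB
∠T = (63.43° + 45.00°) − (89.28° + 2.29°) = 16.86°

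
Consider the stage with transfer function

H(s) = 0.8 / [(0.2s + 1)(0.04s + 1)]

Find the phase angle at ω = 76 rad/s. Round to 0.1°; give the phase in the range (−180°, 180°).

-158.0°

At ω = 76 rad/s:
pole (1 + j76·0.2) = 1 + j15.2 → |·| ≈ 15.233, ∠ ≈ 86.24°
pole (1 + j76·0.04) = 1 + j3.04 → |·| ≈ 3.2002, ∠ ≈ 71.79°
∠H = (0°) − (86.24° + 71.79°) = -158.03°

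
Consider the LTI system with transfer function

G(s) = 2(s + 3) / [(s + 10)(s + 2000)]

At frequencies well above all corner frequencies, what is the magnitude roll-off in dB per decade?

Each pole contributes −20 dB/decade at high frequency; each zero contributes +20 dB/decade.
Net: 1 zero(s) − 2 pole(s) → -20 dB/decade.

-20 dB/decade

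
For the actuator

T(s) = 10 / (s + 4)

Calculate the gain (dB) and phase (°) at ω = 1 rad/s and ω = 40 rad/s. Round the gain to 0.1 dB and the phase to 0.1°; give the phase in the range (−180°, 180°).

Substitute s = j1:
Numerator: 10 = 10 + j0
Denominator: (j1) + 4 = 4 + j1
|N| = √(10² + 0²) ≈ 10, ∠N ≈ 0.00°
|D| = √(4² + 1²) ≈ 4.1231, ∠D ≈ 14.04°
|T| = 10 / 4.1231 ≈ 2.4254
Gain = 20 log₁₀(2.4254) ≈ 7.70 dB
∠T = 0.00° − 14.04° = -14.04°

Substitute s = j40:
Numerator: 10 = 10 + j0
Denominator: (j40) + 4 = 4 + j40
|N| = √(10² + 0²) ≈ 10, ∠N ≈ 0.00°
|D| = √(4² + 40²) ≈ 40.2, ∠D ≈ 84.29°
|T| = 10 / 40.2 ≈ 0.24876
Gain = 20 log₁₀(0.24876) ≈ -12.08 dB
∠T = 0.00° − 84.29° = -84.29°

ω = 1: 7.7 dB, -14.0°; ω = 40: -12.1 dB, -84.3°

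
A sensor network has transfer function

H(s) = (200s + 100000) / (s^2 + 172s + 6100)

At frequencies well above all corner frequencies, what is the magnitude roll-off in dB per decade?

Each pole contributes −20 dB/decade at high frequency; each zero contributes +20 dB/decade.
Net: 1 zero(s) − 2 pole(s) → -20 dB/decade.

-20 dB/decade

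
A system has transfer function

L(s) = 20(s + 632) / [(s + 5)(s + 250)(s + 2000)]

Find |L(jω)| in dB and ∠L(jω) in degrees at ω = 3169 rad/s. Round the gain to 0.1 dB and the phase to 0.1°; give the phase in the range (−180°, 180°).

-115.3 dB, -154.4°

At s = jω = j3169:
zero (s+632): 632 + j3169 → |·| = √(632²+3169²) = √10441985 ≈ 3231.4, ∠ = arctan(3169/632) ≈ 78.72°
pole (s+5): 5 + j3169 → |·| = √(5²+3169²) = √10042586 ≈ 3169, ∠ = arctan(3169/5) ≈ 89.91°
pole (s+250): 250 + j3169 → |·| = √(250²+3169²) = √10105061 ≈ 3178.8, ∠ = arctan(3169/250) ≈ 85.49°
pole (s+2000): 2000 + j3169 → |·| = √(2000²+3169²) = √14042561 ≈ 3747.3, ∠ = arctan(3169/2000) ≈ 57.74°
|L| = 20 · 3231.4 / 3.7749e+10 ≈ 1.712e-06
Gain = 20 log₁₀(1.712e-06) ≈ -115.33 dB
∠L = 78.72° − 233.14° = -154.42°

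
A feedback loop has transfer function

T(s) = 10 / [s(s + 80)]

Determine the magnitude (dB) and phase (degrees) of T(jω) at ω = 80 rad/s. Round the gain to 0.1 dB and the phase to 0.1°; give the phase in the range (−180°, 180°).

At s = jω = j80:
pole (s+80): 80 + j80 → |·| = √(80²+80²) = √12800 ≈ 113.14, ∠ = arctan(80/80) ≈ 45.00°
pole at origin: |s| = 80, ∠ = 90.00° (in denominator)
|T| = 10 / 9051.2 ≈ 0.0011048
Gain = 20 log₁₀(0.0011048) ≈ -59.13 dB
∠T = 0.00° − 135.00° = -135.00°

-59.1 dB, -135.0°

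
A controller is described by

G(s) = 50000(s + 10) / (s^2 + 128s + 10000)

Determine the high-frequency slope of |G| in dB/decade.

-20 dB/decade

Each pole contributes −20 dB/decade at high frequency; each zero contributes +20 dB/decade.
Net: 1 zero(s) − 2 pole(s) → -20 dB/decade.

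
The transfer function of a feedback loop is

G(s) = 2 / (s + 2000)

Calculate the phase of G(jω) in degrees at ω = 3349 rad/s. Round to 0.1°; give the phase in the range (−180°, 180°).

Substitute s = j3349:
Numerator: 2 = 2 + j0
Denominator: (j3349) + 2000 = 2000 + j3349
|N| = √(2² + 0²) ≈ 2, ∠N ≈ 0.00°
|D| = √(2000² + 3349²) ≈ 3900.7, ∠D ≈ 59.15°
∠G = 0.00° − 59.15° = -59.15°

-59.2°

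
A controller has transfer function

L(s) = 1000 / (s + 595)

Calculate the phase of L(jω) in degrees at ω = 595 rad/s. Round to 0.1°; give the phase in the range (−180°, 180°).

-45.0°

Substitute s = j595:
Numerator: 1000 = 1000 + j0
Denominator: (j595) + 595 = 595 + j595
|N| = √(1000² + 0²) ≈ 1000, ∠N ≈ 0.00°
|D| = √(595² + 595²) ≈ 841.46, ∠D ≈ 45.00°
∠L = 0.00° − 45.00° = -45.00°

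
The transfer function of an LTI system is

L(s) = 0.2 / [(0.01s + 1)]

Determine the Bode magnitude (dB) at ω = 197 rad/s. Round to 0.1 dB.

-20.9 dB

At ω = 197 rad/s:
pole (1 + j197·0.01) = 1 + j1.97 → |·| ≈ 2.2093, ∠ ≈ 63.09°
|L| = 0.2 · 1 / (2.2093) ≈ 0.090526
Gain = 20 log₁₀(0.090526) ≈ -20.86 dB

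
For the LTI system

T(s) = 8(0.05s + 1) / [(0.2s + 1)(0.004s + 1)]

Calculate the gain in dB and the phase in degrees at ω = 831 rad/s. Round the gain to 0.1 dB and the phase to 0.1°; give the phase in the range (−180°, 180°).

At ω = 831 rad/s:
zero (1 + j831·0.05) = 1 + j41.55 → |·| ≈ 41.562, ∠ ≈ 88.62°
pole (1 + j831·0.2) = 1 + j166.2 → |·| ≈ 166.2, ∠ ≈ 89.66°
pole (1 + j831·0.004) = 1 + j3.324 → |·| ≈ 3.4712, ∠ ≈ 73.26°
|T| = 8 · 41.562 / (166.2 · 3.4712) ≈ 0.57634
Gain = 20 log₁₀(0.57634) ≈ -4.79 dB
∠T = (88.62°) − (89.66° + 73.26°) = -74.30°

-4.8 dB, -74.3°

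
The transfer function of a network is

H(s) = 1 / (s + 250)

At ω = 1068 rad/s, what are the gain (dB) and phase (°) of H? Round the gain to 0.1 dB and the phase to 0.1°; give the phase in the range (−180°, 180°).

-60.8 dB, -76.8°

At s = jω = j1068:
pole (s+250): 250 + j1068 → |·| = √(250²+1068²) = √1203124 ≈ 1096.9, ∠ = arctan(1068/250) ≈ 76.83°
|H| = 1 / 1096.9 ≈ 0.00091166
Gain = 20 log₁₀(0.00091166) ≈ -60.80 dB
∠H = 0.00° − 76.83° = -76.83°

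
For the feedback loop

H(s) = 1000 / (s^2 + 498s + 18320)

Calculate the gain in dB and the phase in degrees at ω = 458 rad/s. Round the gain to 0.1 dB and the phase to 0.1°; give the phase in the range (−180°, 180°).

Substitute s = j458:
Numerator: 1000 = 1000 + j0
Denominator: (j458)^2 + 498(j458) + 18320 = -191444 + j228084
|N| = √(1000² + 0²) ≈ 1000, ∠N ≈ 0.00°
|D| = √(191444² + 228084²) ≈ 2.9778e+05, ∠D ≈ 130.01°
|H| = 1000 / 2.9778e+05 ≈ 0.0033582
Gain = 20 log₁₀(0.0033582) ≈ -49.48 dB
∠H = 0.00° − 130.01° = -130.01°

-49.5 dB, -130.0°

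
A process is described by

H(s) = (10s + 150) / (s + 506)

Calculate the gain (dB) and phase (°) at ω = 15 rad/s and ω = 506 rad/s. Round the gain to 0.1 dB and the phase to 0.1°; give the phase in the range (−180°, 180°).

Substitute s = j15:
Numerator: 10(j15) + 150 = 150 + j150
Denominator: (j15) + 506 = 506 + j15
|N| = √(150² + 150²) ≈ 212.13, ∠N ≈ 45.00°
|D| = √(506² + 15²) ≈ 506.22, ∠D ≈ 1.70°
|H| = 212.13 / 506.22 ≈ 0.41905
Gain = 20 log₁₀(0.41905) ≈ -7.55 dB
∠H = 45.00° − 1.70° = 43.30°

Substitute s = j506:
Numerator: 10(j506) + 150 = 150 + j5060
Denominator: (j506) + 506 = 506 + j506
|N| = √(150² + 5060²) ≈ 5062.2, ∠N ≈ 88.30°
|D| = √(506² + 506²) ≈ 715.59, ∠D ≈ 45.00°
|H| = 5062.2 / 715.59 ≈ 7.0742
Gain = 20 log₁₀(7.0742) ≈ 16.99 dB
∠H = 88.30° − 45.00° = 43.30°

ω = 15: -7.6 dB, 43.3°; ω = 506: 17.0 dB, 43.3°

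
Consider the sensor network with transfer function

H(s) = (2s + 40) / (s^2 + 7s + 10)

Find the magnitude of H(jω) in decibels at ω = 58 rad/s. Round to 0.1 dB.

Substitute s = j58:
Numerator: 2(j58) + 40 = 40 + j116
Denominator: (j58)^2 + 7(j58) + 10 = -3354 + j406
|N| = √(40² + 116²) ≈ 122.7, ∠N ≈ 70.97°
|D| = √(3354² + 406²) ≈ 3378.5, ∠D ≈ 173.10°
|H| = 122.7 / 3378.5 ≈ 0.036318
Gain = 20 log₁₀(0.036318) ≈ -28.80 dB

-28.8 dB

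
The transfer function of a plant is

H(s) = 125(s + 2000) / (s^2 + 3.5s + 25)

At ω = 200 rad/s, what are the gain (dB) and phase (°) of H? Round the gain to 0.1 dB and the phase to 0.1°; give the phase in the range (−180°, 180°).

16.0 dB, -173.3°

At s = jω = j200:
zero (s+2000): 2000 + j200 → |·| = √(2000²+200²) = √4040000 ≈ 2010, ∠ = arctan(200/2000) ≈ 5.71°
quadratic: (j200)² + 3.5·j200 + 25 = -39975 + j700 → |·| ≈ 39981, ∠ ≈ 179.00°
|H| = 125 · 2010 / 39981 ≈ 6.2842
Gain = 20 log₁₀(6.2842) ≈ 15.96 dB
∠H = 5.71° − 179.00° = -173.29°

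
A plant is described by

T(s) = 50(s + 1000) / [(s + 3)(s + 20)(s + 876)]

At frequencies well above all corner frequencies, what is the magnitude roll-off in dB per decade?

Each pole contributes −20 dB/decade at high frequency; each zero contributes +20 dB/decade.
Net: 1 zero(s) − 3 pole(s) → -40 dB/decade.

-40 dB/decade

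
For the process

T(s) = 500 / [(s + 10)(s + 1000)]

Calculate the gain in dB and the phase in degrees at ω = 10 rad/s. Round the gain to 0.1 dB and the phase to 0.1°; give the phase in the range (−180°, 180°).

At s = jω = j10:
pole (s+10): 10 + j10 → |·| = √(10²+10²) = √200 ≈ 14.142, ∠ = arctan(10/10) ≈ 45.00°
pole (s+1000): 1000 + j10 → |·| = √(1000²+10²) = √1000100 ≈ 1000, ∠ = arctan(10/1000) ≈ 0.57°
|T| = 500 / 14142 ≈ 0.035356
Gain = 20 log₁₀(0.035356) ≈ -29.03 dB
∠T = 0.00° − 45.57° = -45.57°

-29.0 dB, -45.6°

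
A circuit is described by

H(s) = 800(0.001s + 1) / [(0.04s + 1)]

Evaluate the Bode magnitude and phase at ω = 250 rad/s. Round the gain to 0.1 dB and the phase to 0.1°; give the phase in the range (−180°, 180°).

38.3 dB, -70.3°

At ω = 250 rad/s:
zero (1 + j250·0.001) = 1 + j0.25 → |·| ≈ 1.0308, ∠ ≈ 14.04°
pole (1 + j250·0.04) = 1 + j10 → |·| ≈ 10.05, ∠ ≈ 84.29°
|H| = 800 · 1.0308 / (10.05) ≈ 82.054
Gain = 20 log₁₀(82.054) ≈ 38.28 dB
∠H = (14.04°) − (84.29°) = -70.25°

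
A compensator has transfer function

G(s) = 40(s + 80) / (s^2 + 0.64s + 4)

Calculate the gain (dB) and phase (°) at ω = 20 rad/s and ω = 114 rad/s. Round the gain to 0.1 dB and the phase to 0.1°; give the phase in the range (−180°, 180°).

ω = 20: 18.4 dB, -164.1°; ω = 114: -7.4 dB, -124.7°

At s = jω = j20:
zero (s+80): 80 + j20 → |·| = √(80²+20²) = √6800 ≈ 82.462, ∠ = arctan(20/80) ≈ 14.04°
quadratic: (j20)² + 0.64·j20 + 4 = -396 + j12.8 → |·| ≈ 396.21, ∠ ≈ 178.15°
|G| = 40 · 82.462 / 396.21 ≈ 8.3251
Gain = 20 log₁₀(8.3251) ≈ 18.41 dB
∠G = 14.04° − 178.15° = -164.11°

At s = jω = j114:
zero (s+80): 80 + j114 → |·| = √(80²+114²) = √19396 ≈ 139.27, ∠ = arctan(114/80) ≈ 54.94°
quadratic: (j114)² + 0.64·j114 + 4 = -12992 + j72.96 → |·| ≈ 12992, ∠ ≈ 179.68°
|G| = 40 · 139.27 / 12992 ≈ 0.42879
Gain = 20 log₁₀(0.42879) ≈ -7.36 dB
∠G = 54.94° − 179.68° = -124.74°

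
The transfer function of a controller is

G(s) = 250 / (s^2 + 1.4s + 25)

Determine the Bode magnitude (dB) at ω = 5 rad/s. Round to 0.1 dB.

At s = jω = j5:
quadratic: (j5)² + 1.4·j5 + 25 = 0 + j7 → |·| ≈ 7, ∠ ≈ 90.00°
|G| = 250 / 7 ≈ 35.714
Gain = 20 log₁₀(35.714) ≈ 31.06 dB

31.1 dB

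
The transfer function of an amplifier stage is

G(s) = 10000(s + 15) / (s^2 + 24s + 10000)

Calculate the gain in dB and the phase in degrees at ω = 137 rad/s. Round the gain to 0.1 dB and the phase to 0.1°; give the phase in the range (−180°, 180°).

43.4 dB, -75.7°

At s = jω = j137:
zero (s+15): 15 + j137 → |·| = √(15²+137²) = √18994 ≈ 137.82, ∠ = arctan(137/15) ≈ 83.75°
quadratic: (j137)² + 24·j137 + 10000 = -8769 + j3288 → |·| ≈ 9365.2, ∠ ≈ 159.45°
|G| = 10000 · 137.82 / 9365.2 ≈ 147.16
Gain = 20 log₁₀(147.16) ≈ 43.36 dB
∠G = 83.75° − 159.45° = -75.70°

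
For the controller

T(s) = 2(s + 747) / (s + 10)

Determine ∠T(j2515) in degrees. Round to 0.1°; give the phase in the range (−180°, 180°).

At s = jω = j2515:
zero (s+747): 747 + j2515 → |·| = √(747²+2515²) = √6883234 ≈ 2623.6, ∠ = arctan(2515/747) ≈ 73.46°
pole (s+10): 10 + j2515 → |·| = √(10²+2515²) = √6325325 ≈ 2515, ∠ = arctan(2515/10) ≈ 89.77°
∠T = 73.46° − 89.77° = -16.31°

-16.3°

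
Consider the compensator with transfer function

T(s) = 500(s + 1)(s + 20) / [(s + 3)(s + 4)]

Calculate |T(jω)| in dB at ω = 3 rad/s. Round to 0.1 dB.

63.6 dB

At s = jω = j3:
zero (s+1): 1 + j3 → |·| = √(1²+3²) = √10 ≈ 3.1623, ∠ = arctan(3/1) ≈ 71.57°
zero (s+20): 20 + j3 → |·| = √(20²+3²) = √409 ≈ 20.224, ∠ = arctan(3/20) ≈ 8.53°
pole (s+3): 3 + j3 → |·| = √(3²+3²) = √18 ≈ 4.2426, ∠ = arctan(3/3) ≈ 45.00°
pole (s+4): 4 + j3 → |·| = √(4²+3²) = √25 ≈ 5, ∠ = arctan(3/4) ≈ 36.87°
|T| = 500 · 63.954 / 21.213 ≈ 1507.4
Gain = 20 log₁₀(1507.4) ≈ 63.56 dB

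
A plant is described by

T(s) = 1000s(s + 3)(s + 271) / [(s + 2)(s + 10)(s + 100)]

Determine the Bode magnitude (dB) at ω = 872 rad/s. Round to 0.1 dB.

60.3 dB

At s = jω = j872:
zero (s+3): 3 + j872 → |·| = √(3²+872²) = √760393 ≈ 872.01, ∠ = arctan(872/3) ≈ 89.80°
zero (s+271): 271 + j872 → |·| = √(271²+872²) = √833825 ≈ 913.14, ∠ = arctan(872/271) ≈ 72.74°
zero at origin: s = j872 → |·| = 872, ∠ = 90.00°
pole (s+2): 2 + j872 → |·| = √(2²+872²) = √760388 ≈ 872, ∠ = arctan(872/2) ≈ 89.87°
pole (s+10): 10 + j872 → |·| = √(10²+872²) = √760484 ≈ 872.06, ∠ = arctan(872/10) ≈ 89.34°
pole (s+100): 100 + j872 → |·| = √(100²+872²) = √770384 ≈ 877.72, ∠ = arctan(872/100) ≈ 83.46°
|T| = 1000 · 6.9435e+08 / 6.6745e+08 ≈ 1040.3
Gain = 20 log₁₀(1040.3) ≈ 60.34 dB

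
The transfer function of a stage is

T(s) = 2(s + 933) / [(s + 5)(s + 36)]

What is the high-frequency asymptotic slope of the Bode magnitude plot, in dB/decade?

Each pole contributes −20 dB/decade at high frequency; each zero contributes +20 dB/decade.
Net: 1 zero(s) − 2 pole(s) → -20 dB/decade.

-20 dB/decade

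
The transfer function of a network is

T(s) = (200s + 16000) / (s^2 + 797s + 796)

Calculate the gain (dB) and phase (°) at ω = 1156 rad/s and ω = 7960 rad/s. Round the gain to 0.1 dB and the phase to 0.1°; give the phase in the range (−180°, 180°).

Substitute s = j1156:
Numerator: 200(j1156) + 16000 = 16000 + j231200
Denominator: (j1156)^2 + 797(j1156) + 796 = -1335540 + j921332
|N| = √(16000² + 231200²) ≈ 2.3175e+05, ∠N ≈ 86.04°
|D| = √(1335540² + 921332²) ≈ 1.6225e+06, ∠D ≈ 145.40°
|T| = 2.3175e+05 / 1.6225e+06 ≈ 0.14284
Gain = 20 log₁₀(0.14284) ≈ -16.90 dB
∠T = 86.04° − 145.40° = -59.36°

Substitute s = j7960:
Numerator: 200(j7960) + 16000 = 16000 + j1592000
Denominator: (j7960)^2 + 797(j7960) + 796 = -63360804 + j6344120
|N| = √(16000² + 1592000²) ≈ 1.5921e+06, ∠N ≈ 89.42°
|D| = √(63360804² + 6344120²) ≈ 6.3678e+07, ∠D ≈ 174.28°
|T| = 1.5921e+06 / 6.3678e+07 ≈ 0.025002
Gain = 20 log₁₀(0.025002) ≈ -32.04 dB
∠T = 89.42° − 174.28° = -84.86°

ω = 1156: -16.9 dB, -59.4°; ω = 7960: -32.0 dB, -84.9°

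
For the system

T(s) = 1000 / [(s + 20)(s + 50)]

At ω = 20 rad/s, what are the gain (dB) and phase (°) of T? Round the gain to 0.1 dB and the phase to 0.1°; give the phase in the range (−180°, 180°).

-3.7 dB, -66.8°

At s = jω = j20:
pole (s+20): 20 + j20 → |·| = √(20²+20²) = √800 ≈ 28.284, ∠ = arctan(20/20) ≈ 45.00°
pole (s+50): 50 + j20 → |·| = √(50²+20²) = √2900 ≈ 53.852, ∠ = arctan(20/50) ≈ 21.80°
|T| = 1000 / 1523.1 ≈ 0.65656
Gain = 20 log₁₀(0.65656) ≈ -3.65 dB
∠T = 0.00° − 66.80° = -66.80°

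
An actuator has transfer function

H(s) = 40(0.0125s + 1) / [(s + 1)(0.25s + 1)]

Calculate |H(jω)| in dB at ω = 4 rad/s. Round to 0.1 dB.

16.7 dB

At ω = 4 rad/s:
zero (1 + j4·0.0125) = 1 + j0.05 → |·| ≈ 1.0012, ∠ ≈ 2.86°
pole (1 + j4·1) = 1 + j4 → |·| ≈ 4.1231, ∠ ≈ 75.96°
pole (1 + j4·0.25) = 1 + j1 → |·| ≈ 1.4142, ∠ ≈ 45.00°
|H| = 40 · 1.0012 / (4.1231 · 1.4142) ≈ 6.8683
Gain = 20 log₁₀(6.8683) ≈ 16.74 dB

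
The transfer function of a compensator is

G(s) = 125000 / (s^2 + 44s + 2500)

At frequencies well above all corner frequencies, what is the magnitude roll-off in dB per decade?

Each pole contributes −20 dB/decade at high frequency; each zero contributes +20 dB/decade.
Net: 0 zero(s) − 2 pole(s) → -40 dB/decade.

-40 dB/decade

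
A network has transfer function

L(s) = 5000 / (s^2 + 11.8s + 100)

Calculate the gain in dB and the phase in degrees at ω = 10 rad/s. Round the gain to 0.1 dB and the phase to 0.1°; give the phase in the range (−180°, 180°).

32.5 dB, -90.0°

At s = jω = j10:
quadratic: (j10)² + 11.8·j10 + 100 = 0 + j118 → |·| ≈ 118, ∠ ≈ 90.00°
|L| = 5000 / 118 ≈ 42.373
Gain = 20 log₁₀(42.373) ≈ 32.54 dB
∠L = 0.00° − 90.00° = -90.00°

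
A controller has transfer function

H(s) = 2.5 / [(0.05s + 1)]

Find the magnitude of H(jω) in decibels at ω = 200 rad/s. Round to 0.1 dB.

At ω = 200 rad/s:
pole (1 + j200·0.05) = 1 + j10 → |·| ≈ 10.05, ∠ ≈ 84.29°
|H| = 2.5 · 1 / (10.05) ≈ 0.24876
Gain = 20 log₁₀(0.24876) ≈ -12.08 dB

-12.1 dB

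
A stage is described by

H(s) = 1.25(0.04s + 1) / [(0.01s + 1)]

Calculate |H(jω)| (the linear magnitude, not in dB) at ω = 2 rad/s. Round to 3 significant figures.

1.25

At ω = 2 rad/s:
zero (1 + j2·0.04) = 1 + j0.08 → |·| ≈ 1.0032, ∠ ≈ 4.57°
pole (1 + j2·0.01) = 1 + j0.02 → |·| ≈ 1.0002, ∠ ≈ 1.15°
|H| = 1.25 · 1.0032 / (1.0002) ≈ 1.2537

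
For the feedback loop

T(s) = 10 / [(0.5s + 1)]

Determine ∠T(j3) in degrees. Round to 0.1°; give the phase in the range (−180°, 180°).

-56.3°

At ω = 3 rad/s:
pole (1 + j3·0.5) = 1 + j1.5 → |·| ≈ 1.8028, ∠ ≈ 56.31°
∠T = (0°) − (56.31°) = -56.31°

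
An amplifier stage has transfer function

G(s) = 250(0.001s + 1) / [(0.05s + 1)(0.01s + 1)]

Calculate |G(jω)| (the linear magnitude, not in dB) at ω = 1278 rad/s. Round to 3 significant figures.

0.495

At ω = 1278 rad/s:
zero (1 + j1278·0.001) = 1 + j1.278 → |·| ≈ 1.6227, ∠ ≈ 51.96°
pole (1 + j1278·0.05) = 1 + j63.9 → |·| ≈ 63.908, ∠ ≈ 89.10°
pole (1 + j1278·0.01) = 1 + j12.78 → |·| ≈ 12.819, ∠ ≈ 85.53°
|G| = 250 · 1.6227 / (63.908 · 12.819) ≈ 0.49519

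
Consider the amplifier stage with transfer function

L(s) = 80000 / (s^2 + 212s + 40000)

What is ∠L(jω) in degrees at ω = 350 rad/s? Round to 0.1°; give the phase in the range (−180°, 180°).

-138.0°

At s = jω = j350:
quadratic: (j350)² + 212·j350 + 40000 = -82500 + j74200 → |·| ≈ 1.1096e+05, ∠ ≈ 138.03°
∠L = 0.00° − 138.03° = -138.03°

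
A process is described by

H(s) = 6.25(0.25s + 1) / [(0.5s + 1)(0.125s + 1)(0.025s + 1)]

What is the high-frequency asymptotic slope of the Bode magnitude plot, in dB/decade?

Each pole contributes −20 dB/decade at high frequency; each zero contributes +20 dB/decade.
Net: 1 zero(s) − 3 pole(s) → -40 dB/decade.

-40 dB/decade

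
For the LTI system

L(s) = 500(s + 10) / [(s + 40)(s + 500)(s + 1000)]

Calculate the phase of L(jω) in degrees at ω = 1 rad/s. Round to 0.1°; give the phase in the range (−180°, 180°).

4.1°

At s = jω = j1:
zero (s+10): 10 + j1 → |·| = √(10²+1²) = √101 ≈ 10.05, ∠ = arctan(1/10) ≈ 5.71°
pole (s+40): 40 + j1 → |·| = √(40²+1²) = √1601 ≈ 40.012, ∠ = arctan(1/40) ≈ 1.43°
pole (s+500): 500 + j1 → |·| = √(500²+1²) = √250001 ≈ 500, ∠ = arctan(1/500) ≈ 0.11°
pole (s+1000): 1000 + j1 → |·| = √(1000²+1²) = √1000001 ≈ 1000, ∠ = arctan(1/1000) ≈ 0.06°
∠L = 5.71° − 1.60° = 4.11°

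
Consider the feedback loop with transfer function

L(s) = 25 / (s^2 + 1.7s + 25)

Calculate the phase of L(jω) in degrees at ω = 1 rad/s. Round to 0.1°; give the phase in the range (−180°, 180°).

At s = jω = j1:
quadratic: (j1)² + 1.7·j1 + 25 = 24 + j1.7 → |·| ≈ 24.06, ∠ ≈ 4.05°
∠L = 0.00° − 4.05° = -4.05°

-4.1°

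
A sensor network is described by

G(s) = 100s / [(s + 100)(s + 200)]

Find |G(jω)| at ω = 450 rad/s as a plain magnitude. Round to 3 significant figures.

0.198

At s = jω = j450:
zero at origin: s = j450 → |·| = 450, ∠ = 90.00°
pole (s+100): 100 + j450 → |·| = √(100²+450²) = √212500 ≈ 460.98, ∠ = arctan(450/100) ≈ 77.47°
pole (s+200): 200 + j450 → |·| = √(200²+450²) = √242500 ≈ 492.44, ∠ = arctan(450/200) ≈ 66.04°
|G| = 100 · 450 / 2.27e+05 ≈ 0.19824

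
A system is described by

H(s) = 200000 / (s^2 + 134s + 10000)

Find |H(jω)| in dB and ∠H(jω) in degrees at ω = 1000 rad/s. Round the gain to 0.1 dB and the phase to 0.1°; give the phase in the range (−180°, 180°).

At s = jω = j1000:
quadratic: (j1000)² + 134·j1000 + 10000 = -990000 + j134000 → |·| ≈ 9.9903e+05, ∠ ≈ 172.29°
|H| = 200000 / 9.9903e+05 ≈ 0.20019
Gain = 20 log₁₀(0.20019) ≈ -13.97 dB
∠H = 0.00° − 172.29° = -172.29°

-14.0 dB, -172.3°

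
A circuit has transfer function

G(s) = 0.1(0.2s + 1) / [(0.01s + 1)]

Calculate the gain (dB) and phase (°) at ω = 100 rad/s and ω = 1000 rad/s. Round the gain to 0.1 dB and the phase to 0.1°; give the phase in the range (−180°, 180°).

At ω = 100 rad/s:
zero (1 + j100·0.2) = 1 + j20 → |·| ≈ 20.025, ∠ ≈ 87.14°
pole (1 + j100·0.01) = 1 + j1 → |·| ≈ 1.4142, ∠ ≈ 45.00°
|G| = 0.1 · 20.025 / (1.4142) ≈ 1.416
Gain = 20 log₁₀(1.416) ≈ 3.02 dB
∠G = (87.14°) − (45.00°) = 42.14°

At ω = 1000 rad/s:
zero (1 + j1000·0.2) = 1 + j200 → |·| ≈ 200, ∠ ≈ 89.71°
pole (1 + j1000·0.01) = 1 + j10 → |·| ≈ 10.05, ∠ ≈ 84.29°
|G| = 0.1 · 200 / (10.05) ≈ 1.99
Gain = 20 log₁₀(1.99) ≈ 5.98 dB
∠G = (89.71°) − (84.29°) = 5.42°

ω = 100: 3.0 dB, 42.1°; ω = 1000: 6.0 dB, 5.4°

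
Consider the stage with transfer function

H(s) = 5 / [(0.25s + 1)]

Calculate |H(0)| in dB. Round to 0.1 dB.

H(0) = 5 · 1 / 1 = 5
20 log₁₀(5) ≈ 13.98 dB

14.0 dB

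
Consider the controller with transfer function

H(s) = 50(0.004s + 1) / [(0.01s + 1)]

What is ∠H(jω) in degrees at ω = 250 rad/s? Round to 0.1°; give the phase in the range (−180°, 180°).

At ω = 250 rad/s:
zero (1 + j250·0.004) = 1 + j1 → |·| ≈ 1.4142, ∠ ≈ 45.00°
pole (1 + j250·0.01) = 1 + j2.5 → |·| ≈ 2.6926, ∠ ≈ 68.20°
∠H = (45.00°) − (68.20°) = -23.20°

-23.2°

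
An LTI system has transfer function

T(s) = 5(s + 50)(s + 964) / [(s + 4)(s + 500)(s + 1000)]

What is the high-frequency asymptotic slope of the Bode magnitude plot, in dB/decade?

Each pole contributes −20 dB/decade at high frequency; each zero contributes +20 dB/decade.
Net: 2 zero(s) − 3 pole(s) → -20 dB/decade.

-20 dB/decade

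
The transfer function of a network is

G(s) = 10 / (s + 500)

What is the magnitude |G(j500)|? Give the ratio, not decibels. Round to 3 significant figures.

0.0141

Substitute s = j500:
Numerator: 10 = 10 + j0
Denominator: (j500) + 500 = 500 + j500
|N| = √(10² + 0²) ≈ 10, ∠N ≈ 0.00°
|D| = √(500² + 500²) ≈ 707.11, ∠D ≈ 45.00°
|G| = 10 / 707.11 ≈ 0.014142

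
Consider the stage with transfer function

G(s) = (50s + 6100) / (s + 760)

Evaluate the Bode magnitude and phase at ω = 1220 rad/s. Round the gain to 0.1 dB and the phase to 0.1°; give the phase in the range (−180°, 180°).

32.6 dB, 26.2°

Substitute s = j1220:
Numerator: 50(j1220) + 6100 = 6100 + j61000
Denominator: (j1220) + 760 = 760 + j1220
|N| = √(6100² + 61000²) ≈ 61304, ∠N ≈ 84.29°
|D| = √(760² + 1220²) ≈ 1437.4, ∠D ≈ 58.08°
|G| = 61304 / 1437.4 ≈ 42.649
Gain = 20 log₁₀(42.649) ≈ 32.60 dB
∠G = 84.29° − 58.08° = 26.21°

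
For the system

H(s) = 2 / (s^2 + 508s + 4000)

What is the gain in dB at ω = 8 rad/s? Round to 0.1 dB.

Substitute s = j8:
Numerator: 2 = 2 + j0
Denominator: (j8)^2 + 508(j8) + 4000 = 3936 + j4064
|N| = √(2² + 0²) ≈ 2, ∠N ≈ 0.00°
|D| = √(3936² + 4064²) ≈ 5657.6, ∠D ≈ 45.92°
|H| = 2 / 5657.6 ≈ 0.00035351
Gain = 20 log₁₀(0.00035351) ≈ -69.03 dB

-69.0 dB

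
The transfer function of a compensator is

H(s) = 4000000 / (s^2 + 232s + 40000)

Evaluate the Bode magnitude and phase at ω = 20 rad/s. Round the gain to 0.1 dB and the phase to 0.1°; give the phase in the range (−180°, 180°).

40.0 dB, -6.7°

At s = jω = j20:
quadratic: (j20)² + 232·j20 + 40000 = 39600 + j4640 → |·| ≈ 39871, ∠ ≈ 6.68°
|H| = 4000000 / 39871 ≈ 100.32
Gain = 20 log₁₀(100.32) ≈ 40.03 dB
∠H = 0.00° − 6.68° = -6.68°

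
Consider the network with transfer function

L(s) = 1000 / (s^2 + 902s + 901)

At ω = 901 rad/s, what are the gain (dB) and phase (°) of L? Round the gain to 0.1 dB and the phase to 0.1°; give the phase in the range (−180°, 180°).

Substitute s = j901:
Numerator: 1000 = 1000 + j0
Denominator: (j901)^2 + 902(j901) + 901 = -810900 + j812702
|N| = √(1000² + 0²) ≈ 1000, ∠N ≈ 0.00°
|D| = √(810900² + 812702²) ≈ 1.1481e+06, ∠D ≈ 134.94°
|L| = 1000 / 1.1481e+06 ≈ 0.000871
Gain = 20 log₁₀(0.000871) ≈ -61.20 dB
∠L = 0.00° − 134.94° = -134.94°

-61.2 dB, -134.9°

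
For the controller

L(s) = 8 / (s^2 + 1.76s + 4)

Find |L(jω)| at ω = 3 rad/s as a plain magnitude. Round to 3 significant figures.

At s = jω = j3:
quadratic: (j3)² + 1.76·j3 + 4 = -5 + j5.28 → |·| ≈ 7.2718, ∠ ≈ 133.44°
|L| = 8 / 7.2718 ≈ 1.1001

1.10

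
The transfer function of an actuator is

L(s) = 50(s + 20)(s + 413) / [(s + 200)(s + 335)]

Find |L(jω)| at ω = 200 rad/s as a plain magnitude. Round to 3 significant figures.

At s = jω = j200:
zero (s+20): 20 + j200 → |·| = √(20²+200²) = √40400 ≈ 201, ∠ = arctan(200/20) ≈ 84.29°
zero (s+413): 413 + j200 → |·| = √(413²+200²) = √210569 ≈ 458.88, ∠ = arctan(200/413) ≈ 25.84°
pole (s+200): 200 + j200 → |·| = √(200²+200²) = √80000 ≈ 282.84, ∠ = arctan(200/200) ≈ 45.00°
pole (s+335): 335 + j200 → |·| = √(335²+200²) = √152225 ≈ 390.16, ∠ = arctan(200/335) ≈ 30.84°
|L| = 50 · 92235 / 1.1035e+05 ≈ 41.792

41.8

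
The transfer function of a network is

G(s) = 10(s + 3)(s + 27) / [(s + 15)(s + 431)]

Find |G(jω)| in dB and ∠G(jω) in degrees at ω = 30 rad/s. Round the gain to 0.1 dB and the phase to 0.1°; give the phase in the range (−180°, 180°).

At s = jω = j30:
zero (s+3): 3 + j30 → |·| = √(3²+30²) = √909 ≈ 30.15, ∠ = arctan(30/3) ≈ 84.29°
zero (s+27): 27 + j30 → |·| = √(27²+30²) = √1629 ≈ 40.361, ∠ = arctan(30/27) ≈ 48.01°
pole (s+15): 15 + j30 → |·| = √(15²+30²) = √1125 ≈ 33.541, ∠ = arctan(30/15) ≈ 63.43°
pole (s+431): 431 + j30 → |·| = √(431²+30²) = √186661 ≈ 432.04, ∠ = arctan(30/431) ≈ 3.98°
|G| = 10 · 1216.9 / 14491 ≈ 0.83976
Gain = 20 log₁₀(0.83976) ≈ -1.52 dB
∠G = 132.30° − 67.41° = 64.89°

-1.5 dB, 64.9°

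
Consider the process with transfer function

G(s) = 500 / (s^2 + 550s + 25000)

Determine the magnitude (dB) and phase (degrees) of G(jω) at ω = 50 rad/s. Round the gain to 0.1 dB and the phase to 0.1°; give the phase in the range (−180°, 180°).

-37.0 dB, -50.7°

Substitute s = j50:
Numerator: 500 = 500 + j0
Denominator: (j50)^2 + 550(j50) + 25000 = 22500 + j27500
|N| = √(500² + 0²) ≈ 500, ∠N ≈ 0.00°
|D| = √(22500² + 27500²) ≈ 35532, ∠D ≈ 50.71°
|G| = 500 / 35532 ≈ 0.014072
Gain = 20 log₁₀(0.014072) ≈ -37.03 dB
∠G = 0.00° − 50.71° = -50.71°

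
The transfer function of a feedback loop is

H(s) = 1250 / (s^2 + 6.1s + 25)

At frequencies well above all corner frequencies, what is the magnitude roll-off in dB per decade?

Each pole contributes −20 dB/decade at high frequency; each zero contributes +20 dB/decade.
Net: 0 zero(s) − 2 pole(s) → -40 dB/decade.

-40 dB/decade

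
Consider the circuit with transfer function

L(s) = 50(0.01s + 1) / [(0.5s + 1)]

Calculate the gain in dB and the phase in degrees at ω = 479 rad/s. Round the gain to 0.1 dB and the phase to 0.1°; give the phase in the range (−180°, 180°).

At ω = 479 rad/s:
zero (1 + j479·0.01) = 1 + j4.79 → |·| ≈ 4.8933, ∠ ≈ 78.21°
pole (1 + j479·0.5) = 1 + j239.5 → |·| ≈ 239.5, ∠ ≈ 89.76°
|L| = 50 · 4.8933 / (239.5) ≈ 1.0216
Gain = 20 log₁₀(1.0216) ≈ 0.19 dB
∠L = (78.21°) − (89.76°) = -11.55°

0.2 dB, -11.6°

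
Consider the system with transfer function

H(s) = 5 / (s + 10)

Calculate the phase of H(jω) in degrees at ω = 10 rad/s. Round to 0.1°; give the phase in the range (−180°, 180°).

-45.0°

Substitute s = j10:
Numerator: 5 = 5 + j0
Denominator: (j10) + 10 = 10 + j10
|N| = √(5² + 0²) ≈ 5, ∠N ≈ 0.00°
|D| = √(10² + 10²) ≈ 14.142, ∠D ≈ 45.00°
∠H = 0.00° − 45.00° = -45.00°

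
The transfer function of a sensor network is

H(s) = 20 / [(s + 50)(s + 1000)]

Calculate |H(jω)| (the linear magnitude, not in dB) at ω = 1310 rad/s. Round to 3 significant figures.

9.26e-06

At s = jω = j1310:
pole (s+50): 50 + j1310 → |·| = √(50²+1310²) = √1718600 ≈ 1311, ∠ = arctan(1310/50) ≈ 87.81°
pole (s+1000): 1000 + j1310 → |·| = √(1000²+1310²) = √2716100 ≈ 1648.1, ∠ = arctan(1310/1000) ≈ 52.64°
|H| = 20 / 2.1607e+06 ≈ 9.2563e-06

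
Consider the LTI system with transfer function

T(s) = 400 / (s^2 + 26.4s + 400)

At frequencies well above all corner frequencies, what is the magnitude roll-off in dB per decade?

-40 dB/decade

Each pole contributes −20 dB/decade at high frequency; each zero contributes +20 dB/decade.
Net: 0 zero(s) − 2 pole(s) → -40 dB/decade.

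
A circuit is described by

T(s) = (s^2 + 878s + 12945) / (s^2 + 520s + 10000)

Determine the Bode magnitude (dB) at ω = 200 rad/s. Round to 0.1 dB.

4.3 dB

Substitute s = j200:
Numerator: (j200)^2 + 878(j200) + 12945 = -27055 + j175600
Denominator: (j200)^2 + 520(j200) + 10000 = -30000 + j104000
|N| = √(27055² + 175600²) ≈ 1.7767e+05, ∠N ≈ 98.76°
|D| = √(30000² + 104000²) ≈ 1.0824e+05, ∠D ≈ 106.09°
|T| = 1.7767e+05 / 1.0824e+05 ≈ 1.6414
Gain = 20 log₁₀(1.6414) ≈ 4.30 dB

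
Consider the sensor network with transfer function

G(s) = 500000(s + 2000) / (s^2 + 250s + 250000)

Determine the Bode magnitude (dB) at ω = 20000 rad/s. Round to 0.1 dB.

At s = jω = j20000:
zero (s+2000): 2000 + j20000 → |·| = √(2000²+20000²) = √404000000 ≈ 20100, ∠ = arctan(20000/2000) ≈ 84.29°
quadratic: (j20000)² + 250·j20000 + 250000 = -399750000 + j5000000 → |·| ≈ 3.9978e+08, ∠ ≈ 179.28°
|G| = 500000 · 20100 / 3.9978e+08 ≈ 25.139
Gain = 20 log₁₀(25.139) ≈ 28.01 dB

28.0 dB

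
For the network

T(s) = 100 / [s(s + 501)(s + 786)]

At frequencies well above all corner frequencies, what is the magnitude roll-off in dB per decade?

-60 dB/decade

Each pole contributes −20 dB/decade at high frequency; each zero contributes +20 dB/decade.
Net: 0 zero(s) − 3 pole(s) → -60 dB/decade.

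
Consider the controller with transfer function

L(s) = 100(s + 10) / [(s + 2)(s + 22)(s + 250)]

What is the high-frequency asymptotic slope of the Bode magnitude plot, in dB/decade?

Each pole contributes −20 dB/decade at high frequency; each zero contributes +20 dB/decade.
Net: 1 zero(s) − 3 pole(s) → -40 dB/decade.

-40 dB/decade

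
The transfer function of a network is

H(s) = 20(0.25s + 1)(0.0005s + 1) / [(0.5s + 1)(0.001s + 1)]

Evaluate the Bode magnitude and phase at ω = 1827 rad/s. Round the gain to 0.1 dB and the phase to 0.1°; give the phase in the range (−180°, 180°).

At ω = 1827 rad/s:
zero (1 + j1827·0.25) = 1 + j456.75 → |·| ≈ 456.75, ∠ ≈ 89.87°
zero (1 + j1827·0.0005) = 1 + j0.9135 → |·| ≈ 1.3544, ∠ ≈ 42.41°
pole (1 + j1827·0.5) = 1 + j913.5 → |·| ≈ 913.5, ∠ ≈ 89.94°
pole (1 + j1827·0.001) = 1 + j1.827 → |·| ≈ 2.0828, ∠ ≈ 61.31°
|H| = 20 · 456.75 · 1.3544 / (913.5 · 2.0828) ≈ 6.5028
Gain = 20 log₁₀(6.5028) ≈ 16.26 dB
∠H = (89.87° + 42.41°) − (89.94° + 61.31°) = -18.97°

16.3 dB, -19.0°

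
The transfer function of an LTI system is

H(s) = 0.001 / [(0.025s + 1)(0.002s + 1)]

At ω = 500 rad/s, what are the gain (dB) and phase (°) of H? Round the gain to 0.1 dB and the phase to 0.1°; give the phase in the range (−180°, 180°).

At ω = 500 rad/s:
pole (1 + j500·0.025) = 1 + j12.5 → |·| ≈ 12.54, ∠ ≈ 85.43°
pole (1 + j500·0.002) = 1 + j1 → |·| ≈ 1.4142, ∠ ≈ 45.00°
|H| = 0.001 · 1 / (12.54 · 1.4142) ≈ 5.6389e-05
Gain = 20 log₁₀(5.6389e-05) ≈ -84.98 dB
∠H = (0°) − (85.43° + 45.00°) = -130.43°

-85.0 dB, -130.4°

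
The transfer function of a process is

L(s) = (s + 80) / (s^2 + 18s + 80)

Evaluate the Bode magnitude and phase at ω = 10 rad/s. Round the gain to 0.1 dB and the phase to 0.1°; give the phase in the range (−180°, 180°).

Substitute s = j10:
Numerator: (j10) + 80 = 80 + j10
Denominator: (j10)^2 + 18(j10) + 80 = -20 + j180
|N| = √(80² + 10²) ≈ 80.623, ∠N ≈ 7.13°
|D| = √(20² + 180²) ≈ 181.11, ∠D ≈ 96.34°
|L| = 80.623 / 181.11 ≈ 0.44516
Gain = 20 log₁₀(0.44516) ≈ -7.03 dB
∠L = 7.13° − 96.34° = -89.21°

-7.0 dB, -89.2°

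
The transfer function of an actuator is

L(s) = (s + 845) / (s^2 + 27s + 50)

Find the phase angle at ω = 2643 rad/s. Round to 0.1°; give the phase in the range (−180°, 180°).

Substitute s = j2643:
Numerator: (j2643) + 845 = 845 + j2643
Denominator: (j2643)^2 + 27(j2643) + 50 = -6985399 + j71361
|N| = √(845² + 2643²) ≈ 2774.8, ∠N ≈ 72.27°
|D| = √(6985399² + 71361²) ≈ 6.9858e+06, ∠D ≈ 179.41°
∠L = 72.27° − 179.41° = -107.14°

-107.1°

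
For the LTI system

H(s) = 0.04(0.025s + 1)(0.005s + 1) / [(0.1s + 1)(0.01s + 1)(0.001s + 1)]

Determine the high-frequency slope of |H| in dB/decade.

-20 dB/decade

Each pole contributes −20 dB/decade at high frequency; each zero contributes +20 dB/decade.
Net: 2 zero(s) − 3 pole(s) → -20 dB/decade.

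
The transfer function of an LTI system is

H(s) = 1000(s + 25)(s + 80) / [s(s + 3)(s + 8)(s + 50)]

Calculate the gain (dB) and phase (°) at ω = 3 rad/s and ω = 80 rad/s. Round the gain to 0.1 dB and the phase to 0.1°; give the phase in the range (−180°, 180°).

ω = 3: 51.4 dB, -150.0°; ω = 80: -14.2 dB, 157.5°

At s = jω = j3:
zero (s+25): 25 + j3 → |·| = √(25²+3²) = √634 ≈ 25.179, ∠ = arctan(3/25) ≈ 6.84°
zero (s+80): 80 + j3 → |·| = √(80²+3²) = √6409 ≈ 80.056, ∠ = arctan(3/80) ≈ 2.15°
pole (s+3): 3 + j3 → |·| = √(3²+3²) = √18 ≈ 4.2426, ∠ = arctan(3/3) ≈ 45.00°
pole (s+8): 8 + j3 → |·| = √(8²+3²) = √73 ≈ 8.544, ∠ = arctan(3/8) ≈ 20.56°
pole (s+50): 50 + j3 → |·| = √(50²+3²) = √2509 ≈ 50.09, ∠ = arctan(3/50) ≈ 3.43°
pole at origin: |s| = 3, ∠ = 90.00° (in denominator)
|H| = 1000 · 2015.7 / 5447.1 ≈ 370.05
Gain = 20 log₁₀(370.05) ≈ 51.37 dB
∠H = 8.99° − 158.99° = -150.00°

At s = jω = j80:
zero (s+25): 25 + j80 → |·| = √(25²+80²) = √7025 ≈ 83.815, ∠ = arctan(80/25) ≈ 72.65°
zero (s+80): 80 + j80 → |·| = √(80²+80²) = √12800 ≈ 113.14, ∠ = arctan(80/80) ≈ 45.00°
pole (s+3): 3 + j80 → |·| = √(3²+80²) = √6409 ≈ 80.056, ∠ = arctan(80/3) ≈ 87.85°
pole (s+8): 8 + j80 → |·| = √(8²+80²) = √6464 ≈ 80.399, ∠ = arctan(80/8) ≈ 84.29°
pole (s+50): 50 + j80 → |·| = √(50²+80²) = √8900 ≈ 94.34, ∠ = arctan(80/50) ≈ 57.99°
pole at origin: |s| = 80, ∠ = 90.00° (in denominator)
|H| = 1000 · 9482.8 / 4.8577e+07 ≈ 0.19521
Gain = 20 log₁₀(0.19521) ≈ -14.19 dB
∠H = 117.65° − 320.13° = -202.48° ≡ 157.52° (principal value)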